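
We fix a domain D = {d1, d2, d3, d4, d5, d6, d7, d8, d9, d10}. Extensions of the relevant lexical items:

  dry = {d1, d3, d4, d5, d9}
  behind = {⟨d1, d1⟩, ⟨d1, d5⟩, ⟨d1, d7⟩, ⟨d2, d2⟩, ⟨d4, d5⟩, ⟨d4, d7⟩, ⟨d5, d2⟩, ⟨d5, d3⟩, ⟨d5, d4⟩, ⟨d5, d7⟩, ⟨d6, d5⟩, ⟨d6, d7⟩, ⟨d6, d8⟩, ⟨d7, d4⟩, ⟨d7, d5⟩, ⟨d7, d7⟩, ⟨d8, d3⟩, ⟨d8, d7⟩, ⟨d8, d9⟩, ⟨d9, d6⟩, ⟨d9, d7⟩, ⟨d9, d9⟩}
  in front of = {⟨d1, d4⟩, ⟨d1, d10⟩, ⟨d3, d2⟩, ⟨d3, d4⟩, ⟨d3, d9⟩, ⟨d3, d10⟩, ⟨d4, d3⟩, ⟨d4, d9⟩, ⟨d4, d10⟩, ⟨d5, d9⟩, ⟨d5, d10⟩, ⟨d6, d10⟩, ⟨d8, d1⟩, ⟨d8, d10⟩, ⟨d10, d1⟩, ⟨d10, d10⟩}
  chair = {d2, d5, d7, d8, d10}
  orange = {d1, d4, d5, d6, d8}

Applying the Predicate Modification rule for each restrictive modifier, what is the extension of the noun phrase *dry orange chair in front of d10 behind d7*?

⟦in front of d10⟧ = {x : ⟨x, d10⟩ ∈ ⟦in front of⟧} = {d1, d3, d4, d5, d6, d8, d10}
⟦behind d7⟧ = {x : ⟨x, d7⟩ ∈ ⟦behind⟧} = {d1, d4, d5, d6, d7, d8, d9}
⟦chair⟧ = {d2, d5, d7, d8, d10}
… ∩ ⟦in front of d10⟧ = {d2, d5, d7, d8, d10} ∩ {d1, d3, d4, d5, d6, d8, d10} = {d5, d8, d10}
… ∩ ⟦behind d7⟧ = {d5, d8, d10} ∩ {d1, d4, d5, d6, d7, d8, d9} = {d5, d8}
… ∩ ⟦dry⟧ = {d5, d8} ∩ {d1, d3, d4, d5, d9} = {d5}
… ∩ ⟦orange⟧ = {d5} ∩ {d1, d4, d5, d6, d8} = {d5}
So ⟦dry orange chair in front of d10 behind d7⟧ = {d5}.

{d5}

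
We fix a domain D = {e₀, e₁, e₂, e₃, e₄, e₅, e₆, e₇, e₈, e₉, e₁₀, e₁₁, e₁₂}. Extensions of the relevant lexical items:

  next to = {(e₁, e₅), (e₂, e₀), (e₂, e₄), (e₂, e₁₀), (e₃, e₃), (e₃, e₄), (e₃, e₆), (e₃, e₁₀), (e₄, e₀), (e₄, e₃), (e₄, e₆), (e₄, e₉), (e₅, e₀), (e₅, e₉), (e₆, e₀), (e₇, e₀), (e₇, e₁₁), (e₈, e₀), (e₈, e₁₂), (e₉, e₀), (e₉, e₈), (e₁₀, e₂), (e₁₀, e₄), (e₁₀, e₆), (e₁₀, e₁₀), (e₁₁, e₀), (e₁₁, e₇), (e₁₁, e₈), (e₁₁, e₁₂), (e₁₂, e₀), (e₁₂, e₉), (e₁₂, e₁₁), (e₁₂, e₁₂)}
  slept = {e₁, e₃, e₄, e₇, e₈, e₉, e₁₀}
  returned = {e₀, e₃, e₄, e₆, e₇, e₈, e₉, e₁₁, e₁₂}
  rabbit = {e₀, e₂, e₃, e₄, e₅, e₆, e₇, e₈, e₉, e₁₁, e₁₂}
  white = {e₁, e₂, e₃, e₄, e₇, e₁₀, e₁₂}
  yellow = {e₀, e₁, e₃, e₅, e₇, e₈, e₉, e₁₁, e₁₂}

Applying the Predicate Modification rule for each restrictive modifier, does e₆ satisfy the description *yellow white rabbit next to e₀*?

⟦next to e₀⟧ = {x : ⟨x, e₀⟩ ∈ ⟦next to⟧} = {e₂, e₄, e₅, e₆, e₇, e₈, e₉, e₁₁, e₁₂}
⟦rabbit⟧ = {e₀, e₂, e₃, e₄, e₅, e₆, e₇, e₈, e₉, e₁₁, e₁₂}
… ∩ ⟦next to e₀⟧ = {e₀, e₂, e₃, e₄, e₅, e₆, e₇, e₈, e₉, e₁₁, e₁₂} ∩ {e₂, e₄, e₅, e₆, e₇, e₈, e₉, e₁₁, e₁₂} = {e₂, e₄, e₅, e₆, e₇, e₈, e₉, e₁₁, e₁₂}
… ∩ ⟦yellow⟧ = {e₂, e₄, e₅, e₆, e₇, e₈, e₉, e₁₁, e₁₂} ∩ {e₀, e₁, e₃, e₅, e₇, e₈, e₉, e₁₁, e₁₂} = {e₅, e₇, e₈, e₉, e₁₁, e₁₂}
… ∩ ⟦white⟧ = {e₅, e₇, e₈, e₉, e₁₁, e₁₂} ∩ {e₁, e₂, e₃, e₄, e₇, e₁₀, e₁₂} = {e₇, e₁₂}
⟦yellow white rabbit next to e₀⟧ = {e₇, e₁₂}; e₆ ∉ this set.

no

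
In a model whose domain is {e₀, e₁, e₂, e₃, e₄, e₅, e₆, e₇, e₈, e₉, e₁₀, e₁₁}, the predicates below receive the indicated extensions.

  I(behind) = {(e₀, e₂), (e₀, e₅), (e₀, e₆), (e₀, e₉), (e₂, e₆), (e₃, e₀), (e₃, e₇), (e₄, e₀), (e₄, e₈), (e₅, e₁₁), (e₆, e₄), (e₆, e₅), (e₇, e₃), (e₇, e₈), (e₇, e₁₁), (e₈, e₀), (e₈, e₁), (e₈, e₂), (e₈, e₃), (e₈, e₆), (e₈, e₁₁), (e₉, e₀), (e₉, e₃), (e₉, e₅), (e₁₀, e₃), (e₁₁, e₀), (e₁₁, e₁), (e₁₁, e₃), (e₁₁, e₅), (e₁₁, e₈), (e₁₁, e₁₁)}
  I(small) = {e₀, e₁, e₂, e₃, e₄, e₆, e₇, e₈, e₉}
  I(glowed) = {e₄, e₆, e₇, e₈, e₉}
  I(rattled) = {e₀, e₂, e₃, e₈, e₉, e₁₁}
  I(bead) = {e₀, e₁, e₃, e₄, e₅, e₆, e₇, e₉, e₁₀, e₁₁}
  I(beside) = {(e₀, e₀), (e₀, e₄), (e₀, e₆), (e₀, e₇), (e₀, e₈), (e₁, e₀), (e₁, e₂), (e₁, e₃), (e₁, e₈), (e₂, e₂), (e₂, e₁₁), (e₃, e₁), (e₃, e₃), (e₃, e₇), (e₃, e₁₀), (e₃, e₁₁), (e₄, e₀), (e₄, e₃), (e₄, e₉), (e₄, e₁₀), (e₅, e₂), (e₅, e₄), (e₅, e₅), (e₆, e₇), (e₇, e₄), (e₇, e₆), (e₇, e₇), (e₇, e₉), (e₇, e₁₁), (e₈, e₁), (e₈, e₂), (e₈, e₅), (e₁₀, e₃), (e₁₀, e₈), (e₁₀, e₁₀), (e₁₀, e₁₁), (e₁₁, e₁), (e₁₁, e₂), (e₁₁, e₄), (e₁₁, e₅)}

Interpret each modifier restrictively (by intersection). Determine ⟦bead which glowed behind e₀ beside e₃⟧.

{e₄}

⟦which glowed⟧ = ⟦glowed⟧ = {e₄, e₆, e₇, e₈, e₉}
⟦behind e₀⟧ = {x : ⟨x, e₀⟩ ∈ ⟦behind⟧} = {e₃, e₄, e₈, e₉, e₁₁}
⟦beside e₃⟧ = {x : ⟨x, e₃⟩ ∈ ⟦beside⟧} = {e₁, e₃, e₄, e₁₀}
⟦bead⟧ = {e₀, e₁, e₃, e₄, e₅, e₆, e₇, e₉, e₁₀, e₁₁}
… ∩ ⟦which glowed⟧ = {e₀, e₁, e₃, e₄, e₅, e₆, e₇, e₉, e₁₀, e₁₁} ∩ {e₄, e₆, e₇, e₈, e₉} = {e₄, e₆, e₇, e₉}
… ∩ ⟦behind e₀⟧ = {e₄, e₆, e₇, e₉} ∩ {e₃, e₄, e₈, e₉, e₁₁} = {e₄, e₉}
… ∩ ⟦beside e₃⟧ = {e₄, e₉} ∩ {e₁, e₃, e₄, e₁₀} = {e₄}
So ⟦bead which glowed behind e₀ beside e₃⟧ = {e₄}.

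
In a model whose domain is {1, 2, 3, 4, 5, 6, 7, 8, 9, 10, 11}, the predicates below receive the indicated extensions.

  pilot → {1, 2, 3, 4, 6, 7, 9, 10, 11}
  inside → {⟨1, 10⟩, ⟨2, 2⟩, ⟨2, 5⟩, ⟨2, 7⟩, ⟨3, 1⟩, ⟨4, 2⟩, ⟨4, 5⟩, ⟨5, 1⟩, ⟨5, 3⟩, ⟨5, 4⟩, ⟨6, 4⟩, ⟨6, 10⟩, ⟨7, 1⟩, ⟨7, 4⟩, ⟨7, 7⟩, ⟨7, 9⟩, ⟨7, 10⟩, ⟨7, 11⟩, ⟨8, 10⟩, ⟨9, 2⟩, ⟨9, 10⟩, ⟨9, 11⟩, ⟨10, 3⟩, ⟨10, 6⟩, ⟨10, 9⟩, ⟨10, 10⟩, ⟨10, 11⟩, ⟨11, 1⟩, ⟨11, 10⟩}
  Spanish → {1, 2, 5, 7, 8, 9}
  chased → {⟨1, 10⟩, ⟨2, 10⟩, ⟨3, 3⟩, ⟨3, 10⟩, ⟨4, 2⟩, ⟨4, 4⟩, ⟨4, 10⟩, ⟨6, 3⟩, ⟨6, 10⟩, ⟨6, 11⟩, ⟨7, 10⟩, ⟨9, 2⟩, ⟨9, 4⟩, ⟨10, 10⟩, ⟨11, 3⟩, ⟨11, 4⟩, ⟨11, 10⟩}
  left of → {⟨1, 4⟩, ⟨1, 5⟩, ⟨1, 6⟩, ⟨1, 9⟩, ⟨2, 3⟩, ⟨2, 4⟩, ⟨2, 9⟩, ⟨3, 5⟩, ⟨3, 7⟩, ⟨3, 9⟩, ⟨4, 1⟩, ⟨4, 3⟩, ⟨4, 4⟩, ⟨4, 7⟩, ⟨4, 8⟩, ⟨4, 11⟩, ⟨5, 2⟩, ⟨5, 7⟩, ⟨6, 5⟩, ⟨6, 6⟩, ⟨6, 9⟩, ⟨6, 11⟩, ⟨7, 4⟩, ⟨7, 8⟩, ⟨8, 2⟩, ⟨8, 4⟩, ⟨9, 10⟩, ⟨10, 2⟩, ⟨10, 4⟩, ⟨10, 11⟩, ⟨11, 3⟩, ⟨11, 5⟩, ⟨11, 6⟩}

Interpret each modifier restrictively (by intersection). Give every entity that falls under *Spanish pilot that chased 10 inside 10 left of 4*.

{1, 7}

⟦that chased 10⟧ = {x : ⟨x, 10⟩ ∈ ⟦chased⟧} = {1, 2, 3, 4, 6, 7, 10, 11}
⟦inside 10⟧ = {x : ⟨x, 10⟩ ∈ ⟦inside⟧} = {1, 6, 7, 8, 9, 10, 11}
⟦left of 4⟧ = {x : ⟨x, 4⟩ ∈ ⟦left of⟧} = {1, 2, 4, 7, 8, 10}
⟦pilot⟧ = {1, 2, 3, 4, 6, 7, 9, 10, 11}
… ∩ ⟦that chased 10⟧ = {1, 2, 3, 4, 6, 7, 9, 10, 11} ∩ {1, 2, 3, 4, 6, 7, 10, 11} = {1, 2, 3, 4, 6, 7, 10, 11}
… ∩ ⟦inside 10⟧ = {1, 2, 3, 4, 6, 7, 10, 11} ∩ {1, 6, 7, 8, 9, 10, 11} = {1, 6, 7, 10, 11}
… ∩ ⟦left of 4⟧ = {1, 6, 7, 10, 11} ∩ {1, 2, 4, 7, 8, 10} = {1, 7, 10}
… ∩ ⟦Spanish⟧ = {1, 7, 10} ∩ {1, 2, 5, 7, 8, 9} = {1, 7}
So ⟦Spanish pilot that chased 10 inside 10 left of 4⟧ = {1, 7}.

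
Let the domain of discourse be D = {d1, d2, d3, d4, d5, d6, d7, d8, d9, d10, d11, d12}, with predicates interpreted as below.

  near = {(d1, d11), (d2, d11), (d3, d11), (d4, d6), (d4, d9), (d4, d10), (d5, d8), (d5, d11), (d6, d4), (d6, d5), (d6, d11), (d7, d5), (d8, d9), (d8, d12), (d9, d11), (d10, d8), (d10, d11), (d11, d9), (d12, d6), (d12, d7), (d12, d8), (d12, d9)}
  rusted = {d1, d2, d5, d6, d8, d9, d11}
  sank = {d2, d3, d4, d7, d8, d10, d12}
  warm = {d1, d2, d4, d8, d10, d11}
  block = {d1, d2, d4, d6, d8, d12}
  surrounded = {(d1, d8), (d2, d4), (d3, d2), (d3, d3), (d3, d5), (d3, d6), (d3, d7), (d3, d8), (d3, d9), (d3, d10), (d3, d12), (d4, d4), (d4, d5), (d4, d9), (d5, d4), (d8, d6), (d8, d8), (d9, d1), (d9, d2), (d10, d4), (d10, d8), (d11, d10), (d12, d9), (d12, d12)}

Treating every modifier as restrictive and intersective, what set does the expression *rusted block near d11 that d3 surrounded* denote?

{d2, d6}

⟦near d11⟧ = {x : ⟨x, d11⟩ ∈ ⟦near⟧} = {d1, d2, d3, d5, d6, d9, d10}
⟦that d3 surrounded⟧ = {x : ⟨d3, x⟩ ∈ ⟦surrounded⟧} = {d2, d3, d5, d6, d7, d8, d9, d10, d12}
⟦block⟧ = {d1, d2, d4, d6, d8, d12}
… ∩ ⟦near d11⟧ = {d1, d2, d4, d6, d8, d12} ∩ {d1, d2, d3, d5, d6, d9, d10} = {d1, d2, d6}
… ∩ ⟦that d3 surrounded⟧ = {d1, d2, d6} ∩ {d2, d3, d5, d6, d7, d8, d9, d10, d12} = {d2, d6}
… ∩ ⟦rusted⟧ = {d2, d6} ∩ {d1, d2, d5, d6, d8, d9, d11} = {d2, d6}
So ⟦rusted block near d11 that d3 surrounded⟧ = {d2, d6}.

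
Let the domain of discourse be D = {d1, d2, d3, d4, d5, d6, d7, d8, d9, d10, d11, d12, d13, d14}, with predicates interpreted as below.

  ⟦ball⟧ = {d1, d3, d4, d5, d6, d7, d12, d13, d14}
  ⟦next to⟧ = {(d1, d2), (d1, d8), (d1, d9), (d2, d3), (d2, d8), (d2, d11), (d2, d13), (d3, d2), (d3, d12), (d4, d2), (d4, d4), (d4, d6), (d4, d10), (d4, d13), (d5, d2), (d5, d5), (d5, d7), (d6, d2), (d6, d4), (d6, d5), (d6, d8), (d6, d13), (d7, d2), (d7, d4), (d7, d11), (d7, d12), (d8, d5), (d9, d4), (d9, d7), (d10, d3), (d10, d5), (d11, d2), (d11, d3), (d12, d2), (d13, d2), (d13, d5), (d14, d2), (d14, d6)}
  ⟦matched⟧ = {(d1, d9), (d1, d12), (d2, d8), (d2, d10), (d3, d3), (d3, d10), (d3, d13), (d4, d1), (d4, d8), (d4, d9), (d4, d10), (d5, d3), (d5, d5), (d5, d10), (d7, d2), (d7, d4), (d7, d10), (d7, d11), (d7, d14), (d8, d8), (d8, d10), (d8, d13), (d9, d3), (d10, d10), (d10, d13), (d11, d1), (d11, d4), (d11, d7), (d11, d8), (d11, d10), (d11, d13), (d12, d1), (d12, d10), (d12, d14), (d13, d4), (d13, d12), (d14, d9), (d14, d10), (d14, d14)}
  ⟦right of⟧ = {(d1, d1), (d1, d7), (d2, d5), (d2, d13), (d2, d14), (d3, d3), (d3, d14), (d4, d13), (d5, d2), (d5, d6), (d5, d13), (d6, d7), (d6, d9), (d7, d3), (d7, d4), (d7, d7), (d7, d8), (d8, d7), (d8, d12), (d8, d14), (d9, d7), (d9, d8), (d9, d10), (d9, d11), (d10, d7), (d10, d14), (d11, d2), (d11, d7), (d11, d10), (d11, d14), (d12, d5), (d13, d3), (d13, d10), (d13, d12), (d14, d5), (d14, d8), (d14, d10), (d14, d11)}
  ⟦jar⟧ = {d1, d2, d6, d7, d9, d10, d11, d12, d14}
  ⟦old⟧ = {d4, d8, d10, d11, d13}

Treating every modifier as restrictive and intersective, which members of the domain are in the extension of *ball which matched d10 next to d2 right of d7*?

{d7}

⟦which matched d10⟧ = {x : ⟨x, d10⟩ ∈ ⟦matched⟧} = {d2, d3, d4, d5, d7, d8, d10, d11, d12, d14}
⟦next to d2⟧ = {x : ⟨x, d2⟩ ∈ ⟦next to⟧} = {d1, d3, d4, d5, d6, d7, d11, d12, d13, d14}
⟦right of d7⟧ = {x : ⟨x, d7⟩ ∈ ⟦right of⟧} = {d1, d6, d7, d8, d9, d10, d11}
⟦ball⟧ = {d1, d3, d4, d5, d6, d7, d12, d13, d14}
… ∩ ⟦which matched d10⟧ = {d1, d3, d4, d5, d6, d7, d12, d13, d14} ∩ {d2, d3, d4, d5, d7, d8, d10, d11, d12, d14} = {d3, d4, d5, d7, d12, d14}
… ∩ ⟦next to d2⟧ = {d3, d4, d5, d7, d12, d14} ∩ {d1, d3, d4, d5, d6, d7, d11, d12, d13, d14} = {d3, d4, d5, d7, d12, d14}
… ∩ ⟦right of d7⟧ = {d3, d4, d5, d7, d12, d14} ∩ {d1, d6, d7, d8, d9, d10, d11} = {d7}
So ⟦ball which matched d10 next to d2 right of d7⟧ = {d7}.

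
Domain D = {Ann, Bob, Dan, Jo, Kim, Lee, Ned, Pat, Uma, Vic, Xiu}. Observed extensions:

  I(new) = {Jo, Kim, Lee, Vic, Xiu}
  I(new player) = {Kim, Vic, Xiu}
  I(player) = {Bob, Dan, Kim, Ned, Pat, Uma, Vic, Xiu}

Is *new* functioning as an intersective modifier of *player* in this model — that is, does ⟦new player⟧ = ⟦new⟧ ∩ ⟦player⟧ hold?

⟦new⟧ ∩ ⟦player⟧ = {Jo, Kim, Lee, Vic, Xiu} ∩ {Bob, Dan, Kim, Ned, Pat, Uma, Vic, Xiu} = {Kim, Vic, Xiu}
Observed ⟦new player⟧ = {Kim, Vic, Xiu}.
These coincide, so the modifier is intersective here.

yes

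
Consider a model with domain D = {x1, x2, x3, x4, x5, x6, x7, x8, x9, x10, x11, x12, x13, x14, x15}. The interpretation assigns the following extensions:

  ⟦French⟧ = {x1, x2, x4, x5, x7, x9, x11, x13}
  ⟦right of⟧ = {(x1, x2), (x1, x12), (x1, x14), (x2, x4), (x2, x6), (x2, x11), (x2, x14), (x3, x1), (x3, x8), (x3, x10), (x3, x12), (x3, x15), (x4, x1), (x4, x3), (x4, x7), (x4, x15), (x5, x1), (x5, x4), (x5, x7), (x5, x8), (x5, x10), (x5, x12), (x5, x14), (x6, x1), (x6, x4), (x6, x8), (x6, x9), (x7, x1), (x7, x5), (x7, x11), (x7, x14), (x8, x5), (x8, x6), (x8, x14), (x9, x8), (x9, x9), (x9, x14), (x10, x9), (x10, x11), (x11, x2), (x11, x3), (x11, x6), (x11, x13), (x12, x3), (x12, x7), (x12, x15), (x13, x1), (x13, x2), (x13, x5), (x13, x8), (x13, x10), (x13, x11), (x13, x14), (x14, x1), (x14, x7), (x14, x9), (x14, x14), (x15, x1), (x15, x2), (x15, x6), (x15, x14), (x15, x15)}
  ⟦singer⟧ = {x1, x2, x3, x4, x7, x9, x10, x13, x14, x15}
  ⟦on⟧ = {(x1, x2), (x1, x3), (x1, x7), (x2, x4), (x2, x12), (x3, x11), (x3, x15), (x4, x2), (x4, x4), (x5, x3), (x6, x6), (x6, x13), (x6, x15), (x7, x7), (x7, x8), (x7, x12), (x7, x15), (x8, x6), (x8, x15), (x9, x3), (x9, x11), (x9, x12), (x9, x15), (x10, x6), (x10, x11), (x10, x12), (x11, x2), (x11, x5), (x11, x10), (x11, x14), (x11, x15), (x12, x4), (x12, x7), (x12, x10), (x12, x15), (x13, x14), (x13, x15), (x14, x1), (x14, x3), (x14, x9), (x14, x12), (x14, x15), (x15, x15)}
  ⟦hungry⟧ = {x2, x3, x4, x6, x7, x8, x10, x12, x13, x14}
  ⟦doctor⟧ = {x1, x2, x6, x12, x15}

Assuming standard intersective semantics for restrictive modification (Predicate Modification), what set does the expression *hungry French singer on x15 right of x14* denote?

{x7, x13}

⟦on x15⟧ = {x : ⟨x, x15⟩ ∈ ⟦on⟧} = {x3, x6, x7, x8, x9, x11, x12, x13, x14, x15}
⟦right of x14⟧ = {x : ⟨x, x14⟩ ∈ ⟦right of⟧} = {x1, x2, x5, x7, x8, x9, x13, x14, x15}
⟦singer⟧ = {x1, x2, x3, x4, x7, x9, x10, x13, x14, x15}
… ∩ ⟦on x15⟧ = {x1, x2, x3, x4, x7, x9, x10, x13, x14, x15} ∩ {x3, x6, x7, x8, x9, x11, x12, x13, x14, x15} = {x3, x7, x9, x13, x14, x15}
… ∩ ⟦right of x14⟧ = {x3, x7, x9, x13, x14, x15} ∩ {x1, x2, x5, x7, x8, x9, x13, x14, x15} = {x7, x9, x13, x14, x15}
… ∩ ⟦hungry⟧ = {x7, x9, x13, x14, x15} ∩ {x2, x3, x4, x6, x7, x8, x10, x12, x13, x14} = {x7, x13, x14}
… ∩ ⟦French⟧ = {x7, x13, x14} ∩ {x1, x2, x4, x5, x7, x9, x11, x13} = {x7, x13}
So ⟦hungry French singer on x15 right of x14⟧ = {x7, x13}.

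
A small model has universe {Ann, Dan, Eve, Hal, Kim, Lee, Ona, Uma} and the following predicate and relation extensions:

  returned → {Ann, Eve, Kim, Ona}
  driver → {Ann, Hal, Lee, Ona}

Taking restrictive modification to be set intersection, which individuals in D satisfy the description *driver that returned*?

⟦that returned⟧ = ⟦returned⟧ = {Ann, Eve, Kim, Ona}
⟦driver⟧ = {Ann, Hal, Lee, Ona}
… ∩ ⟦that returned⟧ = {Ann, Hal, Lee, Ona} ∩ {Ann, Eve, Kim, Ona} = {Ann, Ona}
So ⟦driver that returned⟧ = {Ann, Ona}.

{Ann, Ona}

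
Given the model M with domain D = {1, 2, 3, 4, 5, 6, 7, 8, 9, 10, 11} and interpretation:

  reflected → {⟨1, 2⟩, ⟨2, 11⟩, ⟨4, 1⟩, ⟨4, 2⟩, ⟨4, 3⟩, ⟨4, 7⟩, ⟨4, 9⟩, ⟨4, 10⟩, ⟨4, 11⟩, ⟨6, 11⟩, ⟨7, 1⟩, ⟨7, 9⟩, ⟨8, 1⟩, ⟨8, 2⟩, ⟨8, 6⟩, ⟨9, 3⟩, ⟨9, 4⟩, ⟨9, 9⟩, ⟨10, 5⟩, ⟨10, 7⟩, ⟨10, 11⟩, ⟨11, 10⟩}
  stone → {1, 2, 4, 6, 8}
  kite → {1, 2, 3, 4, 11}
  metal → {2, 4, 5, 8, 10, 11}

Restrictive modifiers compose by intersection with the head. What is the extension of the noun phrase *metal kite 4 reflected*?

⟦4 reflected⟧ = {x : ⟨4, x⟩ ∈ ⟦reflected⟧} = {1, 2, 3, 7, 9, 10, 11}
⟦kite⟧ = {1, 2, 3, 4, 11}
… ∩ ⟦4 reflected⟧ = {1, 2, 3, 4, 11} ∩ {1, 2, 3, 7, 9, 10, 11} = {1, 2, 3, 11}
… ∩ ⟦metal⟧ = {1, 2, 3, 11} ∩ {2, 4, 5, 8, 10, 11} = {2, 11}
So ⟦metal kite 4 reflected⟧ = {2, 11}.

{2, 11}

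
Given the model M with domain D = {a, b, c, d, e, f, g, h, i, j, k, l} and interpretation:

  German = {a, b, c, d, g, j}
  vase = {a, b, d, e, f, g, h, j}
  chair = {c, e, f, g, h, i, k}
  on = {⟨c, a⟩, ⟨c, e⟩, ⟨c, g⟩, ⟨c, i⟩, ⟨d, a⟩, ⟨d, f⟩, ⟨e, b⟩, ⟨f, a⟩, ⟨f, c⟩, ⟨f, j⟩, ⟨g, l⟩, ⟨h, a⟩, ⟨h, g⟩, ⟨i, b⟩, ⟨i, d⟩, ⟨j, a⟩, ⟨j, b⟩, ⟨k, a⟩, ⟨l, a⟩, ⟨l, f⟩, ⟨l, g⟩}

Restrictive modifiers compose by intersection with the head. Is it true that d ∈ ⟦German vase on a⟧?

yes

⟦on a⟧ = {x : ⟨x, a⟩ ∈ ⟦on⟧} = {c, d, f, h, j, k, l}
⟦vase⟧ = {a, b, d, e, f, g, h, j}
… ∩ ⟦on a⟧ = {a, b, d, e, f, g, h, j} ∩ {c, d, f, h, j, k, l} = {d, f, h, j}
… ∩ ⟦German⟧ = {d, f, h, j} ∩ {a, b, c, d, g, j} = {d, j}
⟦German vase on a⟧ = {d, j}; d ∈ this set.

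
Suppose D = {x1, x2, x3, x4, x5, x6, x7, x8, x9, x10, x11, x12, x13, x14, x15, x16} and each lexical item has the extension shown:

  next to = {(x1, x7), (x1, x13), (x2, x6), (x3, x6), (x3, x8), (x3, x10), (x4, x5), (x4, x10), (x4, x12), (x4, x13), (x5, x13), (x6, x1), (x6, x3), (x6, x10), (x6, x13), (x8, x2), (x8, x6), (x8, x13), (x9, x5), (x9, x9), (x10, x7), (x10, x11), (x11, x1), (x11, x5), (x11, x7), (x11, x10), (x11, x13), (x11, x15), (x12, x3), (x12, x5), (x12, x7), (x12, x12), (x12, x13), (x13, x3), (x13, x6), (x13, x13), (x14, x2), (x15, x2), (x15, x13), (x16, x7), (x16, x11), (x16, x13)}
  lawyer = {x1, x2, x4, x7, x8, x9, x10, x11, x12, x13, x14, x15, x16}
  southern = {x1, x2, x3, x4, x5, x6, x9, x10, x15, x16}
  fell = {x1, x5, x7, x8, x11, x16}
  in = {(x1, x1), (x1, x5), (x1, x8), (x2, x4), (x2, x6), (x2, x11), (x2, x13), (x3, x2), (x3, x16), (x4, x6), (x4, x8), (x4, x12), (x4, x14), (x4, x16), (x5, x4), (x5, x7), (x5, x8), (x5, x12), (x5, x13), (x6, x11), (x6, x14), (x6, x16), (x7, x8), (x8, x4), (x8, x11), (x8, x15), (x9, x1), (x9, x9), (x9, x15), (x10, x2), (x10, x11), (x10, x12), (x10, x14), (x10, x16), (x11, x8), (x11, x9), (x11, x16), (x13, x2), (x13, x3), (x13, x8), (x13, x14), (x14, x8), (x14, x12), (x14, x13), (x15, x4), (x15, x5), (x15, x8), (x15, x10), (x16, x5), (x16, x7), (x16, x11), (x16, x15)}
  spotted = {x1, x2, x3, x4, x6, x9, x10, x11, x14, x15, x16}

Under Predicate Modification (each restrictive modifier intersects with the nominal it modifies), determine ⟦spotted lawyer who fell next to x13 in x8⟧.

⟦who fell⟧ = ⟦fell⟧ = {x1, x5, x7, x8, x11, x16}
⟦next to x13⟧ = {x : ⟨x, x13⟩ ∈ ⟦next to⟧} = {x1, x4, x5, x6, x8, x11, x12, x13, x15, x16}
⟦in x8⟧ = {x : ⟨x, x8⟩ ∈ ⟦in⟧} = {x1, x4, x5, x7, x11, x13, x14, x15}
⟦lawyer⟧ = {x1, x2, x4, x7, x8, x9, x10, x11, x12, x13, x14, x15, x16}
… ∩ ⟦who fell⟧ = {x1, x2, x4, x7, x8, x9, x10, x11, x12, x13, x14, x15, x16} ∩ {x1, x5, x7, x8, x11, x16} = {x1, x7, x8, x11, x16}
… ∩ ⟦next to x13⟧ = {x1, x7, x8, x11, x16} ∩ {x1, x4, x5, x6, x8, x11, x12, x13, x15, x16} = {x1, x8, x11, x16}
… ∩ ⟦in x8⟧ = {x1, x8, x11, x16} ∩ {x1, x4, x5, x7, x11, x13, x14, x15} = {x1, x11}
… ∩ ⟦spotted⟧ = {x1, x11} ∩ {x1, x2, x3, x4, x6, x9, x10, x11, x14, x15, x16} = {x1, x11}
So ⟦spotted lawyer who fell next to x13 in x8⟧ = {x1, x11}.

{x1, x11}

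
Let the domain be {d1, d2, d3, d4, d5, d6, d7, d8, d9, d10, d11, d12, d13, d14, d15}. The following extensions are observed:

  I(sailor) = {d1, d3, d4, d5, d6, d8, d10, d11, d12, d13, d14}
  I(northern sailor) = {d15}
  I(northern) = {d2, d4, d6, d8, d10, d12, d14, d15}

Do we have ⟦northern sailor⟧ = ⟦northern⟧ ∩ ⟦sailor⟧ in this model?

⟦northern⟧ ∩ ⟦sailor⟧ = {d2, d4, d6, d8, d10, d12, d14, d15} ∩ {d1, d3, d4, d5, d6, d8, d10, d11, d12, d13, d14} = {d4, d6, d8, d10, d12, d14}
Observed ⟦northern sailor⟧ = {d15}.
These differ, so the modifier is not intersective in this model.

no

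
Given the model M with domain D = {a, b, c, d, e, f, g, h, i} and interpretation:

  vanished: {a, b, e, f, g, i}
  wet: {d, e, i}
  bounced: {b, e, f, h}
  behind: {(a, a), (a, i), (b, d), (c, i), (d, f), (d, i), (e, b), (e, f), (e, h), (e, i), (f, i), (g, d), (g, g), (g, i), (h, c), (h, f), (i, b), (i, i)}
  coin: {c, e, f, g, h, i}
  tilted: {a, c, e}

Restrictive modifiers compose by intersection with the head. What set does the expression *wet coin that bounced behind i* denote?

{e}

⟦that bounced⟧ = ⟦bounced⟧ = {b, e, f, h}
⟦behind i⟧ = {x : ⟨x, i⟩ ∈ ⟦behind⟧} = {a, c, d, e, f, g, i}
⟦coin⟧ = {c, e, f, g, h, i}
… ∩ ⟦that bounced⟧ = {c, e, f, g, h, i} ∩ {b, e, f, h} = {e, f, h}
… ∩ ⟦behind i⟧ = {e, f, h} ∩ {a, c, d, e, f, g, i} = {e, f}
… ∩ ⟦wet⟧ = {e, f} ∩ {d, e, i} = {e}
So ⟦wet coin that bounced behind i⟧ = {e}.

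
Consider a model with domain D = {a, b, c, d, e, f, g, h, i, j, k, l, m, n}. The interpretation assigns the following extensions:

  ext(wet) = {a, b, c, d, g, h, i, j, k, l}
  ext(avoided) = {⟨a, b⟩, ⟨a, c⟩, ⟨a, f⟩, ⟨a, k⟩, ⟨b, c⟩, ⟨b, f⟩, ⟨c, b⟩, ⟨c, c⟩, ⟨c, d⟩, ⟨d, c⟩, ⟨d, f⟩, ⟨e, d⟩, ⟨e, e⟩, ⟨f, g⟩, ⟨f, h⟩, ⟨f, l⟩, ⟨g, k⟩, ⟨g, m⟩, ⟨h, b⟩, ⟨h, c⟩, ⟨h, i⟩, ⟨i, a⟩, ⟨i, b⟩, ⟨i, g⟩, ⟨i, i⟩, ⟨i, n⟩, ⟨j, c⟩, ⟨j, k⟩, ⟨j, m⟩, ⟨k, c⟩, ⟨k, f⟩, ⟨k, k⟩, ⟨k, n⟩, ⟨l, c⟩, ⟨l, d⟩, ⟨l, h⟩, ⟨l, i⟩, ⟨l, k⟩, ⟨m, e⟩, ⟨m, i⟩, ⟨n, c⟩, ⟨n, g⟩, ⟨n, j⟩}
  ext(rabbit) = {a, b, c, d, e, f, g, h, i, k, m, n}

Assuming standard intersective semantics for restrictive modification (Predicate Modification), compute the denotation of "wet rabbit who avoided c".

⟦who avoided c⟧ = {x : ⟨x, c⟩ ∈ ⟦avoided⟧} = {a, b, c, d, h, j, k, l, n}
⟦rabbit⟧ = {a, b, c, d, e, f, g, h, i, k, m, n}
… ∩ ⟦who avoided c⟧ = {a, b, c, d, e, f, g, h, i, k, m, n} ∩ {a, b, c, d, h, j, k, l, n} = {a, b, c, d, h, k, n}
… ∩ ⟦wet⟧ = {a, b, c, d, h, k, n} ∩ {a, b, c, d, g, h, i, j, k, l} = {a, b, c, d, h, k}
So ⟦wet rabbit who avoided c⟧ = {a, b, c, d, h, k}.

{a, b, c, d, h, k}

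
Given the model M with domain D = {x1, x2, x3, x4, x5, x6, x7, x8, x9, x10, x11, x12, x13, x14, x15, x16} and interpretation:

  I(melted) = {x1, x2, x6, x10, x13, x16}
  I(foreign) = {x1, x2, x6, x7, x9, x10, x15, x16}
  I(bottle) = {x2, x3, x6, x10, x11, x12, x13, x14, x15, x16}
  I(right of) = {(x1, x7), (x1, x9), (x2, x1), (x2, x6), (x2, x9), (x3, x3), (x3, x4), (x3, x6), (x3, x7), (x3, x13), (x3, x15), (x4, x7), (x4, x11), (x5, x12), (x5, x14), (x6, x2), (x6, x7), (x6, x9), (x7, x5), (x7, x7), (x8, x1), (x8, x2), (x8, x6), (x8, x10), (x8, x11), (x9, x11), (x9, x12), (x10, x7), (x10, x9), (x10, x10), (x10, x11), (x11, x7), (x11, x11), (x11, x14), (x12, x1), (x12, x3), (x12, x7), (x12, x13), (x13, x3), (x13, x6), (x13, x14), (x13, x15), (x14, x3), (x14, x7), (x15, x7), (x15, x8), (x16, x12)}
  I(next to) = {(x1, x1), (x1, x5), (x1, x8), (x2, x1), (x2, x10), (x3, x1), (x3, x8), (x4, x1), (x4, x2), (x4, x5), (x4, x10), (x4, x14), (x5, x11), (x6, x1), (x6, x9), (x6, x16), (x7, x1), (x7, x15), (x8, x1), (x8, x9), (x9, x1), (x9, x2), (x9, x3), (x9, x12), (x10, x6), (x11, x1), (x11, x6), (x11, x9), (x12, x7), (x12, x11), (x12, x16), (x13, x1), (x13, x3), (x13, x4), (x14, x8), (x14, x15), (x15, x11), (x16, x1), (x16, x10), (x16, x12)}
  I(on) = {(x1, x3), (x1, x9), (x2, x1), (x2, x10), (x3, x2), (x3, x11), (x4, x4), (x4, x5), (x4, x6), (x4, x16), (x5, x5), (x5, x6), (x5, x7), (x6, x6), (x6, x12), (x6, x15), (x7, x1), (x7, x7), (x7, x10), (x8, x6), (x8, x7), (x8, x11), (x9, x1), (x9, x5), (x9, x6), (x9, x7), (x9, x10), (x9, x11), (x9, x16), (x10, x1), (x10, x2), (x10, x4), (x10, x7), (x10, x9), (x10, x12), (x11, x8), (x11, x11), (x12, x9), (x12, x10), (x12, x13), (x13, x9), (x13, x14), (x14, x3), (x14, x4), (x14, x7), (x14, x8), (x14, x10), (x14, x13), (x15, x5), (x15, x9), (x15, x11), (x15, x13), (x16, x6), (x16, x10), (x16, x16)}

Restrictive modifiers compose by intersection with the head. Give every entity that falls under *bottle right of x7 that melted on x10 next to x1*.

{}

⟦right of x7⟧ = {x : ⟨x, x7⟩ ∈ ⟦right of⟧} = {x1, x3, x4, x6, x7, x10, x11, x12, x14, x15}
⟦that melted⟧ = ⟦melted⟧ = {x1, x2, x6, x10, x13, x16}
⟦on x10⟧ = {x : ⟨x, x10⟩ ∈ ⟦on⟧} = {x2, x7, x9, x12, x14, x16}
⟦next to x1⟧ = {x : ⟨x, x1⟩ ∈ ⟦next to⟧} = {x1, x2, x3, x4, x6, x7, x8, x9, x11, x13, x16}
⟦bottle⟧ = {x2, x3, x6, x10, x11, x12, x13, x14, x15, x16}
… ∩ ⟦right of x7⟧ = {x2, x3, x6, x10, x11, x12, x13, x14, x15, x16} ∩ {x1, x3, x4, x6, x7, x10, x11, x12, x14, x15} = {x3, x6, x10, x11, x12, x14, x15}
… ∩ ⟦that melted⟧ = {x3, x6, x10, x11, x12, x14, x15} ∩ {x1, x2, x6, x10, x13, x16} = {x6, x10}
… ∩ ⟦on x10⟧ = {x6, x10} ∩ {x2, x7, x9, x12, x14, x16} = ∅
… ∩ ⟦next to x1⟧ = ∅ ∩ {x1, x2, x3, x4, x6, x7, x8, x9, x11, x13, x16} = ∅
So ⟦bottle right of x7 that melted on x10 next to x1⟧ = {}.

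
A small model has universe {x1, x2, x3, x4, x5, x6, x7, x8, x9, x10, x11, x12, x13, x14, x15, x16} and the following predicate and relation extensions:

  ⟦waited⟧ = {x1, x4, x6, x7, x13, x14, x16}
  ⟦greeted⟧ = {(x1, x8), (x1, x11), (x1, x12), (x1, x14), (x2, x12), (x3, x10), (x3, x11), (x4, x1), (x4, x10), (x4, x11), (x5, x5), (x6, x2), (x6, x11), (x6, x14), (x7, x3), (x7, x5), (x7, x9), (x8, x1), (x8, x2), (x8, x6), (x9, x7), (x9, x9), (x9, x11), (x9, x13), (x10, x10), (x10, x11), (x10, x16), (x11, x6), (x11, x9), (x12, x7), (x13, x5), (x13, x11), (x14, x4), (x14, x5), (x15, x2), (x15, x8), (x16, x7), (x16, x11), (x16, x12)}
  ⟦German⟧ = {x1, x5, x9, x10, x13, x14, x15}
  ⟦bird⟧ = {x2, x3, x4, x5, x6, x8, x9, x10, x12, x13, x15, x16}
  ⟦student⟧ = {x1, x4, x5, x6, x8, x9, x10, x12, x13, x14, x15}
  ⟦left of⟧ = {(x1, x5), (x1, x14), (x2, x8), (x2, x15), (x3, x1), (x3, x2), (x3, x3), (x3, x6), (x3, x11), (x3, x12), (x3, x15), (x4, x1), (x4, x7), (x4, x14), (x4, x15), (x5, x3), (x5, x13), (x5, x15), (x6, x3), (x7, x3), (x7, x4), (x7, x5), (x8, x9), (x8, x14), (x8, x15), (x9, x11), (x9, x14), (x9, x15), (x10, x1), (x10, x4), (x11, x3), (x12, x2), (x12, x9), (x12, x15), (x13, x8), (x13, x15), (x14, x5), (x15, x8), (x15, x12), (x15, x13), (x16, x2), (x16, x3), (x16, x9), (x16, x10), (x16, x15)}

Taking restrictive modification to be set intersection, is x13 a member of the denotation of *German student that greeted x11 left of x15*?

⟦that greeted x11⟧ = {x : ⟨x, x11⟩ ∈ ⟦greeted⟧} = {x1, x3, x4, x6, x9, x10, x13, x16}
⟦left of x15⟧ = {x : ⟨x, x15⟩ ∈ ⟦left of⟧} = {x2, x3, x4, x5, x8, x9, x12, x13, x16}
⟦student⟧ = {x1, x4, x5, x6, x8, x9, x10, x12, x13, x14, x15}
… ∩ ⟦that greeted x11⟧ = {x1, x4, x5, x6, x8, x9, x10, x12, x13, x14, x15} ∩ {x1, x3, x4, x6, x9, x10, x13, x16} = {x1, x4, x6, x9, x10, x13}
… ∩ ⟦left of x15⟧ = {x1, x4, x6, x9, x10, x13} ∩ {x2, x3, x4, x5, x8, x9, x12, x13, x16} = {x4, x9, x13}
… ∩ ⟦German⟧ = {x4, x9, x13} ∩ {x1, x5, x9, x10, x13, x14, x15} = {x9, x13}
⟦German student that greeted x11 left of x15⟧ = {x9, x13}; x13 ∈ this set.

yes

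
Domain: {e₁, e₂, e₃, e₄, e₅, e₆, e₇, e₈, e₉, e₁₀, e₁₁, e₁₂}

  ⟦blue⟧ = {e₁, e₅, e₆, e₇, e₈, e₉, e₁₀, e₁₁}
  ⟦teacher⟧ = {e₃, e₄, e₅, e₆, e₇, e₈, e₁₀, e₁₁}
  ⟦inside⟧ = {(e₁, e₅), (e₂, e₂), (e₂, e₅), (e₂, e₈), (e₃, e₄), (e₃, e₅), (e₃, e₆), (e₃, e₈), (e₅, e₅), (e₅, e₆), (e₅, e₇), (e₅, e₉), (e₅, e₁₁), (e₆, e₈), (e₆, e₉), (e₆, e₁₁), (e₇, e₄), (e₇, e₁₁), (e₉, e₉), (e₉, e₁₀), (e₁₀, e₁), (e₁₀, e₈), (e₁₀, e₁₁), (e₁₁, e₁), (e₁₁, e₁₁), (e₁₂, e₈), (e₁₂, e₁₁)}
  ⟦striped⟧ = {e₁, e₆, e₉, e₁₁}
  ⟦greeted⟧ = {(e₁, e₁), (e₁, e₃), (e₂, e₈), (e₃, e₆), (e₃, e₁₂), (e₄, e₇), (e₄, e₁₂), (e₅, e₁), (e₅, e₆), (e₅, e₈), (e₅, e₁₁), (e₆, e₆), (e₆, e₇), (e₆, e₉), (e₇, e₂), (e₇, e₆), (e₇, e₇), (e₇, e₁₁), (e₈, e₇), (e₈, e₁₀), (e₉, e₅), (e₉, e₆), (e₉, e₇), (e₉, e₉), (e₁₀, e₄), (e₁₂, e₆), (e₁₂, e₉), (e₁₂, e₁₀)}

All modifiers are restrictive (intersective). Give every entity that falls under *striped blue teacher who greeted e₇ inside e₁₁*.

{e₆}

⟦who greeted e₇⟧ = {x : ⟨x, e₇⟩ ∈ ⟦greeted⟧} = {e₄, e₆, e₇, e₈, e₉}
⟦inside e₁₁⟧ = {x : ⟨x, e₁₁⟩ ∈ ⟦inside⟧} = {e₅, e₆, e₇, e₁₀, e₁₁, e₁₂}
⟦teacher⟧ = {e₃, e₄, e₅, e₆, e₇, e₈, e₁₀, e₁₁}
… ∩ ⟦who greeted e₇⟧ = {e₃, e₄, e₅, e₆, e₇, e₈, e₁₀, e₁₁} ∩ {e₄, e₆, e₇, e₈, e₉} = {e₄, e₆, e₇, e₈}
… ∩ ⟦inside e₁₁⟧ = {e₄, e₆, e₇, e₈} ∩ {e₅, e₆, e₇, e₁₀, e₁₁, e₁₂} = {e₆, e₇}
… ∩ ⟦striped⟧ = {e₆, e₇} ∩ {e₁, e₆, e₉, e₁₁} = {e₆}
… ∩ ⟦blue⟧ = {e₆} ∩ {e₁, e₅, e₆, e₇, e₈, e₉, e₁₀, e₁₁} = {e₆}
So ⟦striped blue teacher who greeted e₇ inside e₁₁⟧ = {e₆}.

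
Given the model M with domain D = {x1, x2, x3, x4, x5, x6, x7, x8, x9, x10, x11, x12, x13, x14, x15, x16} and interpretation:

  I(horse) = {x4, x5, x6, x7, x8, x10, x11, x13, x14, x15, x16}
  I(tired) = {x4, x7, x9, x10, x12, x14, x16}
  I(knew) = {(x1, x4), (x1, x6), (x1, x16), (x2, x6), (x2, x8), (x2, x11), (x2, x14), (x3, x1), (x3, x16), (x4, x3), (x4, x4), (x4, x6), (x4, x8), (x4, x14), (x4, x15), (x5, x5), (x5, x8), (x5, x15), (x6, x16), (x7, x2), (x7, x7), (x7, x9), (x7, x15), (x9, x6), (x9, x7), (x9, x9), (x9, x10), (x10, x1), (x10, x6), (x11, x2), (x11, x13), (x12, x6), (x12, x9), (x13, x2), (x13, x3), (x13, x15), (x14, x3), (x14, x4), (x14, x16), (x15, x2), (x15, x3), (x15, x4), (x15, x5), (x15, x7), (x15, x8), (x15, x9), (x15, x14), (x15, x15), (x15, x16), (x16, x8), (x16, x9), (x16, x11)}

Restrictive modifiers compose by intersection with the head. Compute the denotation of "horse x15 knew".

{x4, x5, x7, x8, x14, x15, x16}

⟦x15 knew⟧ = {x : ⟨x15, x⟩ ∈ ⟦knew⟧} = {x2, x3, x4, x5, x7, x8, x9, x14, x15, x16}
⟦horse⟧ = {x4, x5, x6, x7, x8, x10, x11, x13, x14, x15, x16}
… ∩ ⟦x15 knew⟧ = {x4, x5, x6, x7, x8, x10, x11, x13, x14, x15, x16} ∩ {x2, x3, x4, x5, x7, x8, x9, x14, x15, x16} = {x4, x5, x7, x8, x14, x15, x16}
So ⟦horse x15 knew⟧ = {x4, x5, x7, x8, x14, x15, x16}.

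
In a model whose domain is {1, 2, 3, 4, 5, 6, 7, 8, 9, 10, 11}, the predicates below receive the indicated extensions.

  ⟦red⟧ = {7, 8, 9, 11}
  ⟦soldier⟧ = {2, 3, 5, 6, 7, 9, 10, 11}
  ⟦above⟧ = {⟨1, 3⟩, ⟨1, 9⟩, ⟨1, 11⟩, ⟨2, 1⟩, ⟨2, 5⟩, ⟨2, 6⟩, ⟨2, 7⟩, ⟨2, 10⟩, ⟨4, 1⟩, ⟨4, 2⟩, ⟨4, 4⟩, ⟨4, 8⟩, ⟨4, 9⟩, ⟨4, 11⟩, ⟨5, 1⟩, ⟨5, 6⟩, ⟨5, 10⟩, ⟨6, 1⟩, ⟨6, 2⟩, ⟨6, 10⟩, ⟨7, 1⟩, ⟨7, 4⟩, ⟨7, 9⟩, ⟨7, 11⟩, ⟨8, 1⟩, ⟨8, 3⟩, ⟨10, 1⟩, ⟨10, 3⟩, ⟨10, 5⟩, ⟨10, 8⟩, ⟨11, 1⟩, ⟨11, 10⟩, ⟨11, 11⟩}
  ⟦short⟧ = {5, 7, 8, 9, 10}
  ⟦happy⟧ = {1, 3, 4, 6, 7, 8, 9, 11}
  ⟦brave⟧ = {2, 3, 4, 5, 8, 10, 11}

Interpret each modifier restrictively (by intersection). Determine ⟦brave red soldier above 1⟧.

⟦above 1⟧ = {x : ⟨x, 1⟩ ∈ ⟦above⟧} = {2, 4, 5, 6, 7, 8, 10, 11}
⟦soldier⟧ = {2, 3, 5, 6, 7, 9, 10, 11}
… ∩ ⟦above 1⟧ = {2, 3, 5, 6, 7, 9, 10, 11} ∩ {2, 4, 5, 6, 7, 8, 10, 11} = {2, 5, 6, 7, 10, 11}
… ∩ ⟦brave⟧ = {2, 5, 6, 7, 10, 11} ∩ {2, 3, 4, 5, 8, 10, 11} = {2, 5, 10, 11}
… ∩ ⟦red⟧ = {2, 5, 10, 11} ∩ {7, 8, 9, 11} = {11}
So ⟦brave red soldier above 1⟧ = {11}.

{11}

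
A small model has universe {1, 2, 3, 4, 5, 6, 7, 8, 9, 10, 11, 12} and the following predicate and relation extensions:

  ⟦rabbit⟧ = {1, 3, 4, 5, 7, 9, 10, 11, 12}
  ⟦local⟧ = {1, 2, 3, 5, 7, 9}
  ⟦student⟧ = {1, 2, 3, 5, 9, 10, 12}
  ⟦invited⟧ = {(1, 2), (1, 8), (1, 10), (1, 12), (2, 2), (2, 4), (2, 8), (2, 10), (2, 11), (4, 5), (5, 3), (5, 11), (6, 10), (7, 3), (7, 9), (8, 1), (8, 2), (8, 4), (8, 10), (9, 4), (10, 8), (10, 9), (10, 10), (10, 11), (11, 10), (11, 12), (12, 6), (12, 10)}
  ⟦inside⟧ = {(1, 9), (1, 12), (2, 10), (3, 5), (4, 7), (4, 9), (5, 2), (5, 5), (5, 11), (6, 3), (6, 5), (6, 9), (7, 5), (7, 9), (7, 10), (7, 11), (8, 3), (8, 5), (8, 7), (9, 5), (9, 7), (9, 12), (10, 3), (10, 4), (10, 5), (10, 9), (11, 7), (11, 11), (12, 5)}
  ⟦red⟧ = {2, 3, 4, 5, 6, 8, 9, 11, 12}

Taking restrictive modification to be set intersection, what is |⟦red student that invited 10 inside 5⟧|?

1

⟦that invited 10⟧ = {x : ⟨x, 10⟩ ∈ ⟦invited⟧} = {1, 2, 6, 8, 10, 11, 12}
⟦inside 5⟧ = {x : ⟨x, 5⟩ ∈ ⟦inside⟧} = {3, 5, 6, 7, 8, 9, 10, 12}
⟦student⟧ = {1, 2, 3, 5, 9, 10, 12}
… ∩ ⟦that invited 10⟧ = {1, 2, 3, 5, 9, 10, 12} ∩ {1, 2, 6, 8, 10, 11, 12} = {1, 2, 10, 12}
… ∩ ⟦inside 5⟧ = {1, 2, 10, 12} ∩ {3, 5, 6, 7, 8, 9, 10, 12} = {10, 12}
… ∩ ⟦red⟧ = {10, 12} ∩ {2, 3, 4, 5, 6, 8, 9, 11, 12} = {12}
⟦red student that invited 10 inside 5⟧ = {12}, so the cardinality is 1.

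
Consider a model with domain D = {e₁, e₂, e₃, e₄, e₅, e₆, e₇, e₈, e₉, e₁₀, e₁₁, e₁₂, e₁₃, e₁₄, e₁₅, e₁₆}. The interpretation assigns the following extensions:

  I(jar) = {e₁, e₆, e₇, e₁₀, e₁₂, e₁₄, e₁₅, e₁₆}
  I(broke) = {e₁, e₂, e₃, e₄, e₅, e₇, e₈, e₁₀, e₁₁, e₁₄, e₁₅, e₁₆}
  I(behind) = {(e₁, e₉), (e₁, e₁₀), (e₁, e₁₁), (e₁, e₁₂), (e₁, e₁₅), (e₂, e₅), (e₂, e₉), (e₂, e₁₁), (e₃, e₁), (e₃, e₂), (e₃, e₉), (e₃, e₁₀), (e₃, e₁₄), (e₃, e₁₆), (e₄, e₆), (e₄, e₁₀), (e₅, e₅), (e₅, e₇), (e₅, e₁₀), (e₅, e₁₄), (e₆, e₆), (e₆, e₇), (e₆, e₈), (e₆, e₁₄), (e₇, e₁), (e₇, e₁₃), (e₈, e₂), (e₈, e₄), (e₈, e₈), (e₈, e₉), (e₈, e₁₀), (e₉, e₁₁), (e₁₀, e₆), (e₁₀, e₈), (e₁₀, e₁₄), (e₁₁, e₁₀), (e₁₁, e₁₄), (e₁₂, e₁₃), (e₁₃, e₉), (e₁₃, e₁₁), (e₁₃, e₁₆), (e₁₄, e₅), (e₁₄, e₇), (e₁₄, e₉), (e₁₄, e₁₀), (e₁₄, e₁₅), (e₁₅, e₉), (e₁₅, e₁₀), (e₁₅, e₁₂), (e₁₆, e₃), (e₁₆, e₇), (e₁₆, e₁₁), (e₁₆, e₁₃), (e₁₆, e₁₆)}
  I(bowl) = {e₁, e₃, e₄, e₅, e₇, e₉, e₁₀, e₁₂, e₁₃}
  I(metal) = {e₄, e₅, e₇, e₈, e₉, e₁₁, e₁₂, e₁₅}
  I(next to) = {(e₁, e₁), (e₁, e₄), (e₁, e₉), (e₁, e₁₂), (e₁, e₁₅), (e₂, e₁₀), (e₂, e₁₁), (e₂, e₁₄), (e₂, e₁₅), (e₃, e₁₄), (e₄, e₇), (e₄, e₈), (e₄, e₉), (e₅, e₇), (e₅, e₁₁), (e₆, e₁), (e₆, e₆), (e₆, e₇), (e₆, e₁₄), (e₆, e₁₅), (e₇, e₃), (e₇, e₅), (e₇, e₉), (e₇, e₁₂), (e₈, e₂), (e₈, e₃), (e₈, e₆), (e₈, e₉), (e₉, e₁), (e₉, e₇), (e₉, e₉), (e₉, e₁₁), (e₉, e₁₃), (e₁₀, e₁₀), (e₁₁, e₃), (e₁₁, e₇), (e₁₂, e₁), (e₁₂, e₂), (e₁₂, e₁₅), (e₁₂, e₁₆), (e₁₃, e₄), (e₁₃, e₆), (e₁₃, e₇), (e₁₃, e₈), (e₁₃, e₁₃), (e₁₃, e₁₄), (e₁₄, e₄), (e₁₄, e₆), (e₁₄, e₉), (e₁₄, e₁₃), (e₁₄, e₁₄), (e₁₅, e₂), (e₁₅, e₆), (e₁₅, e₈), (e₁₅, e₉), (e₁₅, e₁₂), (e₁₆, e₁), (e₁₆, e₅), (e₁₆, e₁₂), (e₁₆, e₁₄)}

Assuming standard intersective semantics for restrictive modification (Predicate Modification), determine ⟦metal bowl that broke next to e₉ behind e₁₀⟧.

⟦that broke⟧ = ⟦broke⟧ = {e₁, e₂, e₃, e₄, e₅, e₇, e₈, e₁₀, e₁₁, e₁₄, e₁₅, e₁₆}
⟦next to e₉⟧ = {x : ⟨x, e₉⟩ ∈ ⟦next to⟧} = {e₁, e₄, e₇, e₈, e₉, e₁₄, e₁₅}
⟦behind e₁₀⟧ = {x : ⟨x, e₁₀⟩ ∈ ⟦behind⟧} = {e₁, e₃, e₄, e₅, e₈, e₁₁, e₁₄, e₁₅}
⟦bowl⟧ = {e₁, e₃, e₄, e₅, e₇, e₉, e₁₀, e₁₂, e₁₃}
… ∩ ⟦that broke⟧ = {e₁, e₃, e₄, e₅, e₇, e₉, e₁₀, e₁₂, e₁₃} ∩ {e₁, e₂, e₃, e₄, e₅, e₇, e₈, e₁₀, e₁₁, e₁₄, e₁₅, e₁₆} = {e₁, e₃, e₄, e₅, e₇, e₁₀}
… ∩ ⟦next to e₉⟧ = {e₁, e₃, e₄, e₅, e₇, e₁₀} ∩ {e₁, e₄, e₇, e₈, e₉, e₁₄, e₁₅} = {e₁, e₄, e₇}
… ∩ ⟦behind e₁₀⟧ = {e₁, e₄, e₇} ∩ {e₁, e₃, e₄, e₅, e₈, e₁₁, e₁₄, e₁₅} = {e₁, e₄}
… ∩ ⟦metal⟧ = {e₁, e₄} ∩ {e₄, e₅, e₇, e₈, e₉, e₁₁, e₁₂, e₁₅} = {e₄}
So ⟦metal bowl that broke next to e₉ behind e₁₀⟧ = {e₄}.

{e₄}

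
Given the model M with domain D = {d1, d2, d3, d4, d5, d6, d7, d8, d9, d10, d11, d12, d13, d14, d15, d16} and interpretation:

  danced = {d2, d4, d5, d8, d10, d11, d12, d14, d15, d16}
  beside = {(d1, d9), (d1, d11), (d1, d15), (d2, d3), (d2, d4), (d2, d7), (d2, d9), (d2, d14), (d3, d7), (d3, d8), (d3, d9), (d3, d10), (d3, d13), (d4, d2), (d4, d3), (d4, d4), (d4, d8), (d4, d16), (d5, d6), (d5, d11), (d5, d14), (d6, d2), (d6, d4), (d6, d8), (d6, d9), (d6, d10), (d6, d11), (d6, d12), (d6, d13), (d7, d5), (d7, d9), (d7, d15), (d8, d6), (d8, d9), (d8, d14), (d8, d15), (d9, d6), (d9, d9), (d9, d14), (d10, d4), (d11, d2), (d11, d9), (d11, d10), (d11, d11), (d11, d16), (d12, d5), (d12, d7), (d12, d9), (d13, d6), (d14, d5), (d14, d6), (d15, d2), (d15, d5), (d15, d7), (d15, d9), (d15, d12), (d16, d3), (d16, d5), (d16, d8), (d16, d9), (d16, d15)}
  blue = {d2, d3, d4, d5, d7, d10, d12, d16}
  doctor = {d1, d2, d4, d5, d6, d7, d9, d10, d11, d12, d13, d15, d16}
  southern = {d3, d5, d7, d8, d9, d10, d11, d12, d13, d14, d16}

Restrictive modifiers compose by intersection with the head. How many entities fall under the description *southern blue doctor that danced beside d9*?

⟦that danced⟧ = ⟦danced⟧ = {d2, d4, d5, d8, d10, d11, d12, d14, d15, d16}
⟦beside d9⟧ = {x : ⟨x, d9⟩ ∈ ⟦beside⟧} = {d1, d2, d3, d6, d7, d8, d9, d11, d12, d15, d16}
⟦doctor⟧ = {d1, d2, d4, d5, d6, d7, d9, d10, d11, d12, d13, d15, d16}
… ∩ ⟦that danced⟧ = {d1, d2, d4, d5, d6, d7, d9, d10, d11, d12, d13, d15, d16} ∩ {d2, d4, d5, d8, d10, d11, d12, d14, d15, d16} = {d2, d4, d5, d10, d11, d12, d15, d16}
… ∩ ⟦beside d9⟧ = {d2, d4, d5, d10, d11, d12, d15, d16} ∩ {d1, d2, d3, d6, d7, d8, d9, d11, d12, d15, d16} = {d2, d11, d12, d15, d16}
… ∩ ⟦southern⟧ = {d2, d11, d12, d15, d16} ∩ {d3, d5, d7, d8, d9, d10, d11, d12, d13, d14, d16} = {d11, d12, d16}
… ∩ ⟦blue⟧ = {d11, d12, d16} ∩ {d2, d3, d4, d5, d7, d10, d12, d16} = {d12, d16}
⟦southern blue doctor that danced beside d9⟧ = {d12, d16}, so the cardinality is 2.

2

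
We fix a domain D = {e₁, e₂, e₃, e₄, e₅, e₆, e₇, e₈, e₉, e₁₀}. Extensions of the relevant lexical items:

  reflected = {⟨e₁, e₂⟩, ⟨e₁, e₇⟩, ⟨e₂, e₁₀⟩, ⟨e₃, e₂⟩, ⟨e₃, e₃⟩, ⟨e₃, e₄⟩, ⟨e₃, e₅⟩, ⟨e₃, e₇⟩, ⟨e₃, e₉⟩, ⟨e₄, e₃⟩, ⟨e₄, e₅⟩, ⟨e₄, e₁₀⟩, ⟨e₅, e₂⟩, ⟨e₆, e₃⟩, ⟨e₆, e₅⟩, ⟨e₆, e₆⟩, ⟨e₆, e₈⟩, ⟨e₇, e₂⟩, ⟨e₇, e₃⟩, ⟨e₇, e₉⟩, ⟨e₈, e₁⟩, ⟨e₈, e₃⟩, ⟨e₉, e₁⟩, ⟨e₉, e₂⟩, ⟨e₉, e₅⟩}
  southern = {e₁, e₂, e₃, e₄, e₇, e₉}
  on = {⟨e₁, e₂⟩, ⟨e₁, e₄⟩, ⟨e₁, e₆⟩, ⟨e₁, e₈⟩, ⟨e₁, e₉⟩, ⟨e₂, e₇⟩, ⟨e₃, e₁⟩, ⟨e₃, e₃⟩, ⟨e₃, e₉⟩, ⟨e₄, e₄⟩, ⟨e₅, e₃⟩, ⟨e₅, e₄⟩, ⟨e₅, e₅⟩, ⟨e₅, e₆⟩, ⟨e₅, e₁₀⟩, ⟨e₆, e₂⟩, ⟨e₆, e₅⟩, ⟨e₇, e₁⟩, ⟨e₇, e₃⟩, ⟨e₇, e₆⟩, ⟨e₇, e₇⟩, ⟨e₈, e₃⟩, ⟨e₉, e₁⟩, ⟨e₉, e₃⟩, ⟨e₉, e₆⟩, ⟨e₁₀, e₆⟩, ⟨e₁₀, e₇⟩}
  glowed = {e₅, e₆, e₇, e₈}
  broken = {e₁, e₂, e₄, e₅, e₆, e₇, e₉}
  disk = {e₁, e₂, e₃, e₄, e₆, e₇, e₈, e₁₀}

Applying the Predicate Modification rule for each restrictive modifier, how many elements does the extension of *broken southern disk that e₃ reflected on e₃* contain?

⟦that e₃ reflected⟧ = {x : ⟨e₃, x⟩ ∈ ⟦reflected⟧} = {e₂, e₃, e₄, e₅, e₇, e₉}
⟦on e₃⟧ = {x : ⟨x, e₃⟩ ∈ ⟦on⟧} = {e₃, e₅, e₇, e₈, e₉}
⟦disk⟧ = {e₁, e₂, e₃, e₄, e₆, e₇, e₈, e₁₀}
… ∩ ⟦that e₃ reflected⟧ = {e₁, e₂, e₃, e₄, e₆, e₇, e₈, e₁₀} ∩ {e₂, e₃, e₄, e₅, e₇, e₉} = {e₂, e₃, e₄, e₇}
… ∩ ⟦on e₃⟧ = {e₂, e₃, e₄, e₇} ∩ {e₃, e₅, e₇, e₈, e₉} = {e₃, e₇}
… ∩ ⟦broken⟧ = {e₃, e₇} ∩ {e₁, e₂, e₄, e₅, e₆, e₇, e₉} = {e₇}
… ∩ ⟦southern⟧ = {e₇} ∩ {e₁, e₂, e₃, e₄, e₇, e₉} = {e₇}
⟦broken southern disk that e₃ reflected on e₃⟧ = {e₇}, so the cardinality is 1.

1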